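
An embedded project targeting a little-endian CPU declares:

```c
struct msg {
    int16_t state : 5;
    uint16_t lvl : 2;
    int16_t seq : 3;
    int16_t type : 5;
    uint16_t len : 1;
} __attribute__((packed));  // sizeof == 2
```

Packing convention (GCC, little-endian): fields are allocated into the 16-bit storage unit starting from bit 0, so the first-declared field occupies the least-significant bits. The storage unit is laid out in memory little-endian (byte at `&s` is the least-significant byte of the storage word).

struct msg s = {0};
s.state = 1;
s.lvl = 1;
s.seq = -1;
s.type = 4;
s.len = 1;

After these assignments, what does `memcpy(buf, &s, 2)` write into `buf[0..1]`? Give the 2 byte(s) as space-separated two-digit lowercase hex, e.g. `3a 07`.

a1 93

state (5b) val=1 bits=0x1 at bit 0: 0x0001
lvl (2b) val=1 bits=0x1 at bit 5: 0x0021
seq (3b) val=-1 bits=0x7 at bit 7: 0x03a1
type (5b) val=4 bits=0x4 at bit 10: 0x13a1
len (1b) val=1 bits=0x1 at bit 15: 0x93a1
word = 0x93a1 → little-endian bytes:
  [0]=0xa1  [1]=0x93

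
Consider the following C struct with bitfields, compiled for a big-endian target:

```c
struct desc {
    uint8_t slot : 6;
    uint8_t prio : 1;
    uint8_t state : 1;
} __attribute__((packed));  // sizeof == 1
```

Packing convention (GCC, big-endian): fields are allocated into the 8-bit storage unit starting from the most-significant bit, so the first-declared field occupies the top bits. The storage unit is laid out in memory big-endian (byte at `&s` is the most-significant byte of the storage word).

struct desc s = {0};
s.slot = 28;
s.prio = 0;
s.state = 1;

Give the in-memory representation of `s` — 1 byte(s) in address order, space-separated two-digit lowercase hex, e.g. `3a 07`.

[2+:6] slot=28 & 0x3f = 0x1c; word=0x70
[1+:1] prio=0 & 0x1 = 0x0; word=0x70
[0+:1] state=1 & 0x1 = 0x1; word=0x71
word = 0x71 → big-endian bytes:
  [0]=0x71

71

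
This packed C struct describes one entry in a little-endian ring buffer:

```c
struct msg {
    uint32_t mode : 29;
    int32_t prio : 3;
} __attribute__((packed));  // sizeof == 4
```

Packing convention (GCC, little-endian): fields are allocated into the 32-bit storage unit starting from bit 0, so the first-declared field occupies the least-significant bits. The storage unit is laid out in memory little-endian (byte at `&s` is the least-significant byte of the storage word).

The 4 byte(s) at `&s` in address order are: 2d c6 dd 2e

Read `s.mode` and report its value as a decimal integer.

[0]=0x2d [1]=0xc6 [2]=0xdd [3]=0x2e (little-endian) → word 0x2eddc62d
mode:29 @ bit 0 → (0x2eddc62d>>0)&0x1fffffff = 0xeddc62d  ←
prio:3 @ bit 29 → (0x2eddc62d>>29)&0x7 = 0x1

249415213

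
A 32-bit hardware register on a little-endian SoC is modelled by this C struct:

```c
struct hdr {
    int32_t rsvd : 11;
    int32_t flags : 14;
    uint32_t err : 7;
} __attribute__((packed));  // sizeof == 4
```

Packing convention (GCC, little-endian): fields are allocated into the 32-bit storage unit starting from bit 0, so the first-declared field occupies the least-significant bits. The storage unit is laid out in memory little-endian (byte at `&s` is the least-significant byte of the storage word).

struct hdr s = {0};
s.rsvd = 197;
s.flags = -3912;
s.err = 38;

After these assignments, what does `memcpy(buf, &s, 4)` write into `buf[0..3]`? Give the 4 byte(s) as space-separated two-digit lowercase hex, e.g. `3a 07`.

c5 c0 85 4d

rsvd:11 = 197 → 0xc5 << 0 → word 0x000000c5
flags:14 = -3912 → 0x30b8 << 11 → word 0x0185c0c5
err:7 = 38 → 0x26 << 25 → word 0x4d85c0c5
word = 0x4d85c0c5 → little-endian bytes:
  [0]=0xc5  [1]=0xc0  [2]=0x85  [3]=0x4d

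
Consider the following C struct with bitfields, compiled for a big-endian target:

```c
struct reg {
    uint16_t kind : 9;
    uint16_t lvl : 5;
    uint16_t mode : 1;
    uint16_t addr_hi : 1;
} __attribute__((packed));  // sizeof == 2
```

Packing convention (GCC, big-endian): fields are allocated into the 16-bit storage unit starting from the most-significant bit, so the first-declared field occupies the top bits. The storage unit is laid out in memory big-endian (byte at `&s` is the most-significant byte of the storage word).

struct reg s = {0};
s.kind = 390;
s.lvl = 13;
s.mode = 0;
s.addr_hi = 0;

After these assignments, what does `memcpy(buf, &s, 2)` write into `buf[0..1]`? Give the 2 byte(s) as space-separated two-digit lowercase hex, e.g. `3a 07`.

[7+:9] kind=390 & 0x1ff = 0x186; word=0xc300
[2+:5] lvl=13 & 0x1f = 0xd; word=0xc334
[1+:1] mode=0 & 0x1 = 0x0; word=0xc334
[0+:1] addr_hi=0 & 0x1 = 0x0; word=0xc334
word = 0xc334 → big-endian bytes:
  [0]=0xc3  [1]=0x34

c3 34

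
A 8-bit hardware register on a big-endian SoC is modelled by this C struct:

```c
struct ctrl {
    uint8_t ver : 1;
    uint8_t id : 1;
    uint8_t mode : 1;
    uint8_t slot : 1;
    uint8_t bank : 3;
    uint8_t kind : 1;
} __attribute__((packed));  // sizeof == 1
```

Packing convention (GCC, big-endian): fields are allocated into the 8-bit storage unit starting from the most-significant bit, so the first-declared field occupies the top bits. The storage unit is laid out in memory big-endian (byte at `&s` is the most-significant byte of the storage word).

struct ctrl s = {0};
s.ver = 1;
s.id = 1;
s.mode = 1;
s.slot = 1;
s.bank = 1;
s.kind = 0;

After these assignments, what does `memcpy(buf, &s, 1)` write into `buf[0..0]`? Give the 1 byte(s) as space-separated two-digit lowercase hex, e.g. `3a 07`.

ver (1b) val=1 bits=0x1 at bit 7: 0x80
id (1b) val=1 bits=0x1 at bit 6: 0xc0
mode (1b) val=1 bits=0x1 at bit 5: 0xe0
slot (1b) val=1 bits=0x1 at bit 4: 0xf0
bank (3b) val=1 bits=0x1 at bit 1: 0xf2
kind (1b) val=0 bits=0x0 at bit 0: 0xf2
word = 0xf2 → big-endian bytes:
  [0]=0xf2

f2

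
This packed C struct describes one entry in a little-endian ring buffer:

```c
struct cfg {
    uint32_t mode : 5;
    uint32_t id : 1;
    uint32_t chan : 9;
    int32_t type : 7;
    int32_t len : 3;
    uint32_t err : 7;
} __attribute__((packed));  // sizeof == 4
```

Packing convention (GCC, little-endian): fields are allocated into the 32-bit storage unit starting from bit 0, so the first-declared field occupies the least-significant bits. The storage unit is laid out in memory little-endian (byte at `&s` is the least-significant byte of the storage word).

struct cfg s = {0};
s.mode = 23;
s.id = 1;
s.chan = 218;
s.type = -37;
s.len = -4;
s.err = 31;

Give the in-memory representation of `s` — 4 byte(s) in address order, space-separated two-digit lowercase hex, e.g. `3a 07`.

b7 b6 2d 3f

[0+:5] mode=23 & 0x1f = 0x17; word=0x00000017
[5+:1] id=1 & 0x1 = 0x1; word=0x00000037
[6+:9] chan=218 & 0x1ff = 0xda; word=0x000036b7
[15+:7] type=-37 & 0x7f = 0x5b; word=0x002db6b7
[22+:3] len=-4 & 0x7 = 0x4; word=0x012db6b7
[25+:7] err=31 & 0x7f = 0x1f; word=0x3f2db6b7
word = 0x3f2db6b7 → little-endian bytes:
  [0]=0xb7  [1]=0xb6  [2]=0x2d  [3]=0x3f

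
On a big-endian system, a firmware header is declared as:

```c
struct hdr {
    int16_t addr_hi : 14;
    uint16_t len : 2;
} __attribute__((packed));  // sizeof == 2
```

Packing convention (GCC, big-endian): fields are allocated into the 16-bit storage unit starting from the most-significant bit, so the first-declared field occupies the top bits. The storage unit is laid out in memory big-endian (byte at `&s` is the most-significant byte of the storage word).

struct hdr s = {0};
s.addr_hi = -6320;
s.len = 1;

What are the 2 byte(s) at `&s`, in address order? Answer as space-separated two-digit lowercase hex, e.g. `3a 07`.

[2+:14] addr_hi=-6320 & 0x3fff = 0x2750; word=0x9d40
[0+:2] len=1 & 0x3 = 0x1; word=0x9d41
word = 0x9d41 → big-endian bytes:
  [0]=0x9d  [1]=0x41

9d 41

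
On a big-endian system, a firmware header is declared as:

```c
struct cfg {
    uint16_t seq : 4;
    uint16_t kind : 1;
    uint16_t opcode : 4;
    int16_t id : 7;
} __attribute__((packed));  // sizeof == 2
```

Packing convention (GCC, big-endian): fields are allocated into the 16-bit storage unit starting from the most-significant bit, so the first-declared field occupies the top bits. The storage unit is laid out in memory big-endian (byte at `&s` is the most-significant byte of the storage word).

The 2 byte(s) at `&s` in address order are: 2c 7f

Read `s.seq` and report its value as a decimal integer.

[0]=0x2c [1]=0x7f (big-endian) → word 0x2c7f
seq [12+:4] = (word>>12) & 0xf = 2  ←
kind [11+:1] = (word>>11) & 0x1 = 1
opcode [7+:4] = (word>>7) & 0xf = 8
id [0+:7] = (word>>0) & 0x7f = 127

2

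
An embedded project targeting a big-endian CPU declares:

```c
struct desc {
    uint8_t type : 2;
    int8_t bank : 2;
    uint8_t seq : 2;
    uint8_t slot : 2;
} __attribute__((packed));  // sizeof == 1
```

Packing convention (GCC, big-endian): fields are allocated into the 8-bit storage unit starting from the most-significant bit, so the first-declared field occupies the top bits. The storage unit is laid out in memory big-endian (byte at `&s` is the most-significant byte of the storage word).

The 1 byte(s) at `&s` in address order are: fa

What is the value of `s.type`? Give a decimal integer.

[0]=0xfa (big-endian) → word 0xfa
type [6+:2] = (word>>6) & 0x3 = 3  ←
bank [4+:2] = (word>>4) & 0x3 = 3
seq [2+:2] = (word>>2) & 0x3 = 2
slot [0+:2] = (word>>0) & 0x3 = 2

3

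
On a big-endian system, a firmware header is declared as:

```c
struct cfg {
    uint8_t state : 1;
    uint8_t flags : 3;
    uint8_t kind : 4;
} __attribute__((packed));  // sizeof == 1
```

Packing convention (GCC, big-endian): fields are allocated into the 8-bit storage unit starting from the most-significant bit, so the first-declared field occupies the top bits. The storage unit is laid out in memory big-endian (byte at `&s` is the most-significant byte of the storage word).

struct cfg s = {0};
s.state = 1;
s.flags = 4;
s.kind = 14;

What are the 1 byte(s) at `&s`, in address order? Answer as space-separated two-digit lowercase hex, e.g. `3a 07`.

ce

[7+:1] state=1 & 0x1 = 0x1; word=0x80
[4+:3] flags=4 & 0x7 = 0x4; word=0xc0
[0+:4] kind=14 & 0xf = 0xe; word=0xce
word = 0xce → big-endian bytes:
  [0]=0xce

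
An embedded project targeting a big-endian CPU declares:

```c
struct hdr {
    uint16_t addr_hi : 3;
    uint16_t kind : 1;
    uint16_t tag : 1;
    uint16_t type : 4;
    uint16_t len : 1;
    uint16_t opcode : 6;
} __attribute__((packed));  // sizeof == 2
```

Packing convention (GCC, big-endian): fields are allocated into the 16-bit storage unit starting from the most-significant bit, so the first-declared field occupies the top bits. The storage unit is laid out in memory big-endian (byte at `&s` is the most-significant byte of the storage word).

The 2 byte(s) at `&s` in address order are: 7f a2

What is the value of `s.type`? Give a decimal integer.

[0]=0x7f [1]=0xa2 (big-endian) → word 0x7fa2
addr_hi:3 @ bit 13 → (0x7fa2>>13)&0x7 = 0x3
kind:1 @ bit 12 → (0x7fa2>>12)&0x1 = 0x1
tag:1 @ bit 11 → (0x7fa2>>11)&0x1 = 0x1
type:4 @ bit 7 → (0x7fa2>>7)&0xf = 0xf  ←
len:1 @ bit 6 → (0x7fa2>>6)&0x1 = 0x0
opcode:6 @ bit 0 → (0x7fa2>>0)&0x3f = 0x22

15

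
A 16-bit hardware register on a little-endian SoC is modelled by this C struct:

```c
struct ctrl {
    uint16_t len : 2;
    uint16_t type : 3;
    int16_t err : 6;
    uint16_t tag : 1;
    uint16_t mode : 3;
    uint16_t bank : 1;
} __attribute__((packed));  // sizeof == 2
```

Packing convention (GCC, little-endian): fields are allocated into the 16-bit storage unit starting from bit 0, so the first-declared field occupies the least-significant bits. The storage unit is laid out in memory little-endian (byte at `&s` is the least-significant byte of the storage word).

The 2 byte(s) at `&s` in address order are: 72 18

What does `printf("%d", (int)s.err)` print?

[0]=0x72 [1]=0x18 (little-endian) → word 0x1872
len [0+:2] = (word>>0) & 0x3 = 2
type [2+:3] = (word>>2) & 0x7 = 4
err [5+:6] = (word>>5) & 0x3f = 3  ←
tag [11+:1] = (word>>11) & 0x1 = 1
mode [12+:3] = (word>>12) & 0x7 = 1
bank [15+:1] = (word>>15) & 0x1 = 0
err signed 6b, MSB=0: value = 3

3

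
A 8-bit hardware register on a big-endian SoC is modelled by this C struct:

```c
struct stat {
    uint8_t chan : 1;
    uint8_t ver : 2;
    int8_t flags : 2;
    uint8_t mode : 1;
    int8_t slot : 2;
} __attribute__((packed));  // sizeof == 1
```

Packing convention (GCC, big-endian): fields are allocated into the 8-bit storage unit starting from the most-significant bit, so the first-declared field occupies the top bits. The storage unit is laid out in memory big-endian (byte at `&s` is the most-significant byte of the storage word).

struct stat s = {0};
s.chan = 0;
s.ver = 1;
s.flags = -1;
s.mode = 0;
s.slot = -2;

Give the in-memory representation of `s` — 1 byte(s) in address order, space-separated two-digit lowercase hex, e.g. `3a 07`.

3a

chan (1b) val=0 bits=0x0 at bit 7: 0x00
ver (2b) val=1 bits=0x1 at bit 5: 0x20
flags (2b) val=-1 bits=0x3 at bit 3: 0x38
mode (1b) val=0 bits=0x0 at bit 2: 0x38
slot (2b) val=-2 bits=0x2 at bit 0: 0x3a
word = 0x3a → big-endian bytes:
  [0]=0x3a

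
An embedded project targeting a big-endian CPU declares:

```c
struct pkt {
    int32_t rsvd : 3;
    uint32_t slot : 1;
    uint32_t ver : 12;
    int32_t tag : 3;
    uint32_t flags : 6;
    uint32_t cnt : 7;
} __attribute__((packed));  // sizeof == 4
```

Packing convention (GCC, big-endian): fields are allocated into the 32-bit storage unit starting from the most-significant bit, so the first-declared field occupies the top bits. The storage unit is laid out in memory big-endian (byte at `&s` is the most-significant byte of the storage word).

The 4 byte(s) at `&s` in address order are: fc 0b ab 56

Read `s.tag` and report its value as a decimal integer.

-3

[0]=0xfc [1]=0x0b [2]=0xab [3]=0x56 (big-endian) → word 0xfc0bab56
rsvd:3 @ bit 29 → (0xfc0bab56>>29)&0x7 = 0x7
slot:1 @ bit 28 → (0xfc0bab56>>28)&0x1 = 0x1
ver:12 @ bit 16 → (0xfc0bab56>>16)&0xfff = 0xc0b
tag:3 @ bit 13 → (0xfc0bab56>>13)&0x7 = 0x5  ←
flags:6 @ bit 7 → (0xfc0bab56>>7)&0x3f = 0x16
cnt:7 @ bit 0 → (0xfc0bab56>>0)&0x7f = 0x56
tag signed 3b, MSB=1: 5 - 8 = -3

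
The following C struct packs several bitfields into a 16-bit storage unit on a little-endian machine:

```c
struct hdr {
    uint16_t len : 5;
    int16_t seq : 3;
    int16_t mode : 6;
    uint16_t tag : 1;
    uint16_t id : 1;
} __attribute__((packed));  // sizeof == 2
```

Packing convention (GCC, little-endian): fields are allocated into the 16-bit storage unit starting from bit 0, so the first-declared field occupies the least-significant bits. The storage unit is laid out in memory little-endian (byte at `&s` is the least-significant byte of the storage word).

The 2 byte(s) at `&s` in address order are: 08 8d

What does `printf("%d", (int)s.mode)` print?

13

[0]=0x08 [1]=0x8d (little-endian) → word 0x8d08
len [0+:5] = (word>>0) & 0x1f = 8
seq [5+:3] = (word>>5) & 0x7 = 0
mode [8+:6] = (word>>8) & 0x3f = 13  ←
tag [14+:1] = (word>>14) & 0x1 = 0
id [15+:1] = (word>>15) & 0x1 = 1
mode signed 6b, MSB=0: value = 13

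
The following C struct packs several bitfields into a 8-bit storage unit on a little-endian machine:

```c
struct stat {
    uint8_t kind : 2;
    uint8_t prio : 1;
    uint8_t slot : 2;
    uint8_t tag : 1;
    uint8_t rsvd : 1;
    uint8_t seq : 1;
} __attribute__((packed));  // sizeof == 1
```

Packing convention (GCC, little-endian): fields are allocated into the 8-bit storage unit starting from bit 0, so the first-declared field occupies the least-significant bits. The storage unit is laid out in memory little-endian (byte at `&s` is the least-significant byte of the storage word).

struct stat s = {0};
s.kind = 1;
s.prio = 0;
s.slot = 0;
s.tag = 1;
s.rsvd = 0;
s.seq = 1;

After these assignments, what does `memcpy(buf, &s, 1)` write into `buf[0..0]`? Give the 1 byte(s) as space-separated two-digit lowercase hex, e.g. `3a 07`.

[0+:2] kind=1 & 0x3 = 0x1; word=0x01
[2+:1] prio=0 & 0x1 = 0x0; word=0x01
[3+:2] slot=0 & 0x3 = 0x0; word=0x01
[5+:1] tag=1 & 0x1 = 0x1; word=0x21
[6+:1] rsvd=0 & 0x1 = 0x0; word=0x21
[7+:1] seq=1 & 0x1 = 0x1; word=0xa1
word = 0xa1 → little-endian bytes:
  [0]=0xa1

a1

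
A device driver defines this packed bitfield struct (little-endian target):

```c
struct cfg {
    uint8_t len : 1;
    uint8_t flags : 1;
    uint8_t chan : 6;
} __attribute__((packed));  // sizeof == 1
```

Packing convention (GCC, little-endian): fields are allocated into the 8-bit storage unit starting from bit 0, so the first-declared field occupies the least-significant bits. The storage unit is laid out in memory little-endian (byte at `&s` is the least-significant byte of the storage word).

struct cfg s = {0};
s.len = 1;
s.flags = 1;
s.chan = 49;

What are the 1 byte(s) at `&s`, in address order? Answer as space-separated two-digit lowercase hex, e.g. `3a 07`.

len:1 = 1 → 0x1 << 0 → word 0x01
flags:1 = 1 → 0x1 << 1 → word 0x03
chan:6 = 49 → 0x31 << 2 → word 0xc7
word = 0xc7 → little-endian bytes:
  [0]=0xc7

c7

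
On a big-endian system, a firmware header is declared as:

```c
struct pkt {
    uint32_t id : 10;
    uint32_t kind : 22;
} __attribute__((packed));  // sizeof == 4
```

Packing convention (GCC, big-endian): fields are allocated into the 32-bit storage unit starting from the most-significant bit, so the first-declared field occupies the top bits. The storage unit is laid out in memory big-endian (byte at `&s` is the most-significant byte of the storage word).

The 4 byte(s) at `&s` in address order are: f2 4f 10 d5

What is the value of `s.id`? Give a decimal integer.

[0]=0xf2 [1]=0x4f [2]=0x10 [3]=0xd5 (big-endian) → word 0xf24f10d5
id [22+:10] = (word>>22) & 0x3ff = 969  ←
kind [0+:22] = (word>>0) & 0x3fffff = 987349

969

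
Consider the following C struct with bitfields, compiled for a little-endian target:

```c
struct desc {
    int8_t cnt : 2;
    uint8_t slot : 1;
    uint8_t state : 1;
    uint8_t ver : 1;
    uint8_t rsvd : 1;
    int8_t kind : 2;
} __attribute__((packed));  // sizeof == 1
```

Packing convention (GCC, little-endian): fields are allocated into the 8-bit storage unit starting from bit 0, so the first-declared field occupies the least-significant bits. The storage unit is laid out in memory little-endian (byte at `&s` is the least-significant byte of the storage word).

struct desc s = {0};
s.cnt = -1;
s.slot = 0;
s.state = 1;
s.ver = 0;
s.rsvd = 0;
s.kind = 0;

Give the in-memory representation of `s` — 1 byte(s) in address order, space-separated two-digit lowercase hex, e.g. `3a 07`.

[0+:2] cnt=-1 & 0x3 = 0x3; word=0x03
[2+:1] slot=0 & 0x1 = 0x0; word=0x03
[3+:1] state=1 & 0x1 = 0x1; word=0x0b
[4+:1] ver=0 & 0x1 = 0x0; word=0x0b
[5+:1] rsvd=0 & 0x1 = 0x0; word=0x0b
[6+:2] kind=0 & 0x3 = 0x0; word=0x0b
word = 0x0b → little-endian bytes:
  [0]=0x0b

0b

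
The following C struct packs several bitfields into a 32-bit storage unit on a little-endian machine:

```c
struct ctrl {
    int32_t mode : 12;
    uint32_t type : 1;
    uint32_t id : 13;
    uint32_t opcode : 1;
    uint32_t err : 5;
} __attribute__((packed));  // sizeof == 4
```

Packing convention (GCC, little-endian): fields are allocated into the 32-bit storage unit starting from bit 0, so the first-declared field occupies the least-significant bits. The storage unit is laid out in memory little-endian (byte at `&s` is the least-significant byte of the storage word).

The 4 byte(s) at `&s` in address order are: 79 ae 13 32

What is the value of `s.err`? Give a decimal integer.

[0]=0x79 [1]=0xae [2]=0x13 [3]=0x32 (little-endian) → word 0x3213ae79
mode:12 @ bit 0 → (0x3213ae79>>0)&0xfff = 0xe79
type:1 @ bit 12 → (0x3213ae79>>12)&0x1 = 0x0
id:13 @ bit 13 → (0x3213ae79>>13)&0x1fff = 0x109d
opcode:1 @ bit 26 → (0x3213ae79>>26)&0x1 = 0x0
err:5 @ bit 27 → (0x3213ae79>>27)&0x1f = 0x6  ←

6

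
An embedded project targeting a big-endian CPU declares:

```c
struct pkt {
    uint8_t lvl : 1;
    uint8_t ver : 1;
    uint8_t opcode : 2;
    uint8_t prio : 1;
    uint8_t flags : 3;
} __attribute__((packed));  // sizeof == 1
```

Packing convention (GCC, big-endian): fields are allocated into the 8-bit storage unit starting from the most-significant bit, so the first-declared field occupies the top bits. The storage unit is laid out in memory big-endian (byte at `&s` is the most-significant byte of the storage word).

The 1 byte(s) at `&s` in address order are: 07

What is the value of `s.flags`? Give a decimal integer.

[0]=0x07 (big-endian) → word 0x07
lvl [7+:1] = (word>>7) & 0x1 = 0
ver [6+:1] = (word>>6) & 0x1 = 0
opcode [4+:2] = (word>>4) & 0x3 = 0
prio [3+:1] = (word>>3) & 0x1 = 0
flags [0+:3] = (word>>0) & 0x7 = 7  ←

7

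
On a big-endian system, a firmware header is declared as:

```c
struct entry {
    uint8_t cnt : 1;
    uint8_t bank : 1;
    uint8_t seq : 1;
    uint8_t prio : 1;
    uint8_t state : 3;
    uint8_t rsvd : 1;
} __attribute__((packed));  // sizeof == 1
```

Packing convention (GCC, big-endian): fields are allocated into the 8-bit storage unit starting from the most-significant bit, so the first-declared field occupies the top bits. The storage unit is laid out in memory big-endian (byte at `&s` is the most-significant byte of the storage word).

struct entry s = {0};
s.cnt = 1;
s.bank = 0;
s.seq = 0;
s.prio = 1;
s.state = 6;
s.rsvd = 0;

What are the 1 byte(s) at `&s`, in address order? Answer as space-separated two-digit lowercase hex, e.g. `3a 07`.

[7+:1] cnt=1 & 0x1 = 0x1; word=0x80
[6+:1] bank=0 & 0x1 = 0x0; word=0x80
[5+:1] seq=0 & 0x1 = 0x0; word=0x80
[4+:1] prio=1 & 0x1 = 0x1; word=0x90
[1+:3] state=6 & 0x7 = 0x6; word=0x9c
[0+:1] rsvd=0 & 0x1 = 0x0; word=0x9c
word = 0x9c → big-endian bytes:
  [0]=0x9c

9c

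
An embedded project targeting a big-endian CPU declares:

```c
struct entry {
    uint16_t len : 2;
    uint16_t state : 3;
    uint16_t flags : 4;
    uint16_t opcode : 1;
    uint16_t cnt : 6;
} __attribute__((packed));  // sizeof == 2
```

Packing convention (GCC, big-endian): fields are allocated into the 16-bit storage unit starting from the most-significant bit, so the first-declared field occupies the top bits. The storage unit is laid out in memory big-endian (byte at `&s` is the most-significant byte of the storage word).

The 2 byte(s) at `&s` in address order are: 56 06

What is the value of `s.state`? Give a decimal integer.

[0]=0x56 [1]=0x06 (big-endian) → word 0x5606
len:2 @ bit 14 → (0x5606>>14)&0x3 = 0x1
state:3 @ bit 11 → (0x5606>>11)&0x7 = 0x2  ←
flags:4 @ bit 7 → (0x5606>>7)&0xf = 0xc
opcode:1 @ bit 6 → (0x5606>>6)&0x1 = 0x0
cnt:6 @ bit 0 → (0x5606>>0)&0x3f = 0x6

2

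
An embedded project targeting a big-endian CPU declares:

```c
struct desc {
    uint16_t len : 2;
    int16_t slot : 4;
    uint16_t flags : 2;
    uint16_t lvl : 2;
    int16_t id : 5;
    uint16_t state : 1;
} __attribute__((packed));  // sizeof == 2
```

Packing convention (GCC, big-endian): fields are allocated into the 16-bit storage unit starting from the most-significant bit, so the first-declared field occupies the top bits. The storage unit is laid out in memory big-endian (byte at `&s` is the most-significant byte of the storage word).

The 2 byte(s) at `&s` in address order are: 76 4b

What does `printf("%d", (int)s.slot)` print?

-3

[0]=0x76 [1]=0x4b (big-endian) → word 0x764b
len:2 @ bit 14 → (0x764b>>14)&0x3 = 0x1
slot:4 @ bit 10 → (0x764b>>10)&0xf = 0xd  ←
flags:2 @ bit 8 → (0x764b>>8)&0x3 = 0x2
lvl:2 @ bit 6 → (0x764b>>6)&0x3 = 0x1
id:5 @ bit 1 → (0x764b>>1)&0x1f = 0x5
state:1 @ bit 0 → (0x764b>>0)&0x1 = 0x1
slot signed 4b, MSB=1: 13 - 16 = -3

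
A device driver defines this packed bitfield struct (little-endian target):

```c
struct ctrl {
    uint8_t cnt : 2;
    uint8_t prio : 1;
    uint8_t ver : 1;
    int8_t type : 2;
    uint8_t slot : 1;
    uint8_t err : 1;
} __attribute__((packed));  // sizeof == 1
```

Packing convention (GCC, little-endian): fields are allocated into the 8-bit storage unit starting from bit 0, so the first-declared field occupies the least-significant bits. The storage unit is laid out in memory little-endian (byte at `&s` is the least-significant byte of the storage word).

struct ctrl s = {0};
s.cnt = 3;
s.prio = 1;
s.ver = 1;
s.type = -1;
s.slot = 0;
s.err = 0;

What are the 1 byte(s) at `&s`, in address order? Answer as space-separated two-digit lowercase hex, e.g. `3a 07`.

cnt:2 = 3 → 0x3 << 0 → word 0x03
prio:1 = 1 → 0x1 << 2 → word 0x07
ver:1 = 1 → 0x1 << 3 → word 0x0f
type:2 = -1 → 0x3 << 4 → word 0x3f
slot:1 = 0 → 0x0 << 6 → word 0x3f
err:1 = 0 → 0x0 << 7 → word 0x3f
word = 0x3f → little-endian bytes:
  [0]=0x3f

3f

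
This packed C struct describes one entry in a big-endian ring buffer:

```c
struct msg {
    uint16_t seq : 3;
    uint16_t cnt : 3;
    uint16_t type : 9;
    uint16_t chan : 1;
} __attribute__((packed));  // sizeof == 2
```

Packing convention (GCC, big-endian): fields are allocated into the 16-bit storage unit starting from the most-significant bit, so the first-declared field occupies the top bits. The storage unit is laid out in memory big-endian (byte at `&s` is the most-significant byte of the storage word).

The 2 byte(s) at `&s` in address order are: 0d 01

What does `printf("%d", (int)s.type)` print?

128

[0]=0x0d [1]=0x01 (big-endian) → word 0x0d01
seq [13+:3] = (word>>13) & 0x7 = 0
cnt [10+:3] = (word>>10) & 0x7 = 3
type [1+:9] = (word>>1) & 0x1ff = 128  ←
chan [0+:1] = (word>>0) & 0x1 = 1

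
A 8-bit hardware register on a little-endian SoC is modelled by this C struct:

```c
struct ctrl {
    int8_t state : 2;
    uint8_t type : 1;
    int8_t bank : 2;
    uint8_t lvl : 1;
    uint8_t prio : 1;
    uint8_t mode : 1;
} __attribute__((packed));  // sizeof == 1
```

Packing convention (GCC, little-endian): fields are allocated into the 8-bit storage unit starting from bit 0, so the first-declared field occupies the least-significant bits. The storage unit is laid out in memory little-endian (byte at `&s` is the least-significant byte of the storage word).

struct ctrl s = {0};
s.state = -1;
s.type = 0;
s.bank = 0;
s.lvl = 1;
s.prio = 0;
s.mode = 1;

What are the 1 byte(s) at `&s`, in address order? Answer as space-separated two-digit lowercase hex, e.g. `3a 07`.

state (2b) val=-1 bits=0x3 at bit 0: 0x03
type (1b) val=0 bits=0x0 at bit 2: 0x03
bank (2b) val=0 bits=0x0 at bit 3: 0x03
lvl (1b) val=1 bits=0x1 at bit 5: 0x23
prio (1b) val=0 bits=0x0 at bit 6: 0x23
mode (1b) val=1 bits=0x1 at bit 7: 0xa3
word = 0xa3 → little-endian bytes:
  [0]=0xa3

a3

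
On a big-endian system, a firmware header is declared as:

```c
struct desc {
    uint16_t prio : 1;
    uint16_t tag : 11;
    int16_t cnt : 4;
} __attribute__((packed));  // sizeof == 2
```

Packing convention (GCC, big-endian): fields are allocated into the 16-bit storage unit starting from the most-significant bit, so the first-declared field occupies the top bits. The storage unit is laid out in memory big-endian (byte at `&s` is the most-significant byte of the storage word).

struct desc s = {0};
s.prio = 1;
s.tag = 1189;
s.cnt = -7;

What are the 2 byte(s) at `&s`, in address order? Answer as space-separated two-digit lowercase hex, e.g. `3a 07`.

ca 59

prio (1b) val=1 bits=0x1 at bit 15: 0x8000
tag (11b) val=1189 bits=0x4a5 at bit 4: 0xca50
cnt (4b) val=-7 bits=0x9 at bit 0: 0xca59
word = 0xca59 → big-endian bytes:
  [0]=0xca  [1]=0x59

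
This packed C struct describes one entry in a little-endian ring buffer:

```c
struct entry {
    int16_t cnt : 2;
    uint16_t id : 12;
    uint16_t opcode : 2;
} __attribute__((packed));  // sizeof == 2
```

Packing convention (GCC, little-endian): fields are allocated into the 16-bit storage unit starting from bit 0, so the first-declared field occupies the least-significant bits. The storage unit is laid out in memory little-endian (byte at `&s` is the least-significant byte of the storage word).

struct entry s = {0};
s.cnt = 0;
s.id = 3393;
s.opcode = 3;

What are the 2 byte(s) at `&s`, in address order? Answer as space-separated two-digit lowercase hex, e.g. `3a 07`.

04 f5

cnt:2 = 0 → 0x0 << 0 → word 0x0000
id:12 = 3393 → 0xd41 << 2 → word 0x3504
opcode:2 = 3 → 0x3 << 14 → word 0xf504
word = 0xf504 → little-endian bytes:
  [0]=0x04  [1]=0xf5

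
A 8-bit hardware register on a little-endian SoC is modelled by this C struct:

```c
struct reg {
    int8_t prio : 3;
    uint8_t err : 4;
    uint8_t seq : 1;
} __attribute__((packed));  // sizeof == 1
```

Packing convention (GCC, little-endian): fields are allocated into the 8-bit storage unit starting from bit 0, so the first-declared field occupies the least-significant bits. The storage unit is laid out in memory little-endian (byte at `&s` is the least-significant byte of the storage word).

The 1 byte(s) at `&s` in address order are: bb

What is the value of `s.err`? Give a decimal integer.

7

[0]=0xbb (little-endian) → word 0xbb
prio [0+:3] = (word>>0) & 0x7 = 3
err [3+:4] = (word>>3) & 0xf = 7  ←
seq [7+:1] = (word>>7) & 0x1 = 1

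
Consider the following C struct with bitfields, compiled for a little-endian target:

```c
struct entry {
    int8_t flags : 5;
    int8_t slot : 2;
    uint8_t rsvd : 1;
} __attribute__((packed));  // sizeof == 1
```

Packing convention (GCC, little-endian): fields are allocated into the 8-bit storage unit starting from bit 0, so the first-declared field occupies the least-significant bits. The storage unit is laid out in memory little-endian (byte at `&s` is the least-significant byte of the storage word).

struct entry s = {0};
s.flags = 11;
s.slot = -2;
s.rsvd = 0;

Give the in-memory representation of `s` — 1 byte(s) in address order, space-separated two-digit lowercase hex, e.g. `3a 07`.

flags (5b) val=11 bits=0xb at bit 0: 0x0b
slot (2b) val=-2 bits=0x2 at bit 5: 0x4b
rsvd (1b) val=0 bits=0x0 at bit 7: 0x4b
word = 0x4b → little-endian bytes:
  [0]=0x4b

4b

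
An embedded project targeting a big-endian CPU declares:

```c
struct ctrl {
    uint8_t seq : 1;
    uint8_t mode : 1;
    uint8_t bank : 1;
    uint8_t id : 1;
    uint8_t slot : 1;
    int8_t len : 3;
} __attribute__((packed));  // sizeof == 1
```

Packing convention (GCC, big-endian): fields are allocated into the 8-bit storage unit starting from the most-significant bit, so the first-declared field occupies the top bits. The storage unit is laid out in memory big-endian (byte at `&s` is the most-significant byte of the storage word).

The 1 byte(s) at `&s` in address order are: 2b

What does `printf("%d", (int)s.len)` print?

3

[0]=0x2b (big-endian) → word 0x2b
seq [7+:1] = (word>>7) & 0x1 = 0
mode [6+:1] = (word>>6) & 0x1 = 0
bank [5+:1] = (word>>5) & 0x1 = 1
id [4+:1] = (word>>4) & 0x1 = 0
slot [3+:1] = (word>>3) & 0x1 = 1
len [0+:3] = (word>>0) & 0x7 = 3  ←
len signed 3b, MSB=0: value = 3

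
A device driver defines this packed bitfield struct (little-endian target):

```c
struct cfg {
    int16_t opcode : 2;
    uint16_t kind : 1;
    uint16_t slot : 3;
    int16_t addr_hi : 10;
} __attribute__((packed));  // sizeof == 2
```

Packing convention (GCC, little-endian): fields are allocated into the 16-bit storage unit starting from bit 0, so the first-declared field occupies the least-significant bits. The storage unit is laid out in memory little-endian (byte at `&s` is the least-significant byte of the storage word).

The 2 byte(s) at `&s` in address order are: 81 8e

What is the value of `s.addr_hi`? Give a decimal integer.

[0]=0x81 [1]=0x8e (little-endian) → word 0x8e81
opcode [0+:2] = (word>>0) & 0x3 = 1
kind [2+:1] = (word>>2) & 0x1 = 0
slot [3+:3] = (word>>3) & 0x7 = 0
addr_hi [6+:10] = (word>>6) & 0x3ff = 570  ←
addr_hi signed 10b, MSB=1: 570 - 1024 = -454

-454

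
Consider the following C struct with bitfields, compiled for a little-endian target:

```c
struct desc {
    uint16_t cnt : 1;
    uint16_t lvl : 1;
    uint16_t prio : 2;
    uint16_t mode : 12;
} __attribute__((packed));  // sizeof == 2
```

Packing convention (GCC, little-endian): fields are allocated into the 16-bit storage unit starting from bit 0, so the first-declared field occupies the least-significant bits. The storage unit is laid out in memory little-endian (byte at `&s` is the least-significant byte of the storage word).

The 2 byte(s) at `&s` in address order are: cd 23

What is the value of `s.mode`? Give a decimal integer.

[0]=0xcd [1]=0x23 (little-endian) → word 0x23cd
cnt:1 @ bit 0 → (0x23cd>>0)&0x1 = 0x1
lvl:1 @ bit 1 → (0x23cd>>1)&0x1 = 0x0
prio:2 @ bit 2 → (0x23cd>>2)&0x3 = 0x3
mode:12 @ bit 4 → (0x23cd>>4)&0xfff = 0x23c  ←

572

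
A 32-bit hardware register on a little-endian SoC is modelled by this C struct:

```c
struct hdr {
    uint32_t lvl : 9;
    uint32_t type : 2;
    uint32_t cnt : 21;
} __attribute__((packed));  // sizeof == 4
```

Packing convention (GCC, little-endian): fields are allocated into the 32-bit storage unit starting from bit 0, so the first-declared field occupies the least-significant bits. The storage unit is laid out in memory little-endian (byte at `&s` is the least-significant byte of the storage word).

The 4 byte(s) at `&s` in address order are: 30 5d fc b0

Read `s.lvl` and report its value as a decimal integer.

304

[0]=0x30 [1]=0x5d [2]=0xfc [3]=0xb0 (little-endian) → word 0xb0fc5d30
lvl [0+:9] = (word>>0) & 0x1ff = 304  ←
type [9+:2] = (word>>9) & 0x3 = 2
cnt [11+:21] = (word>>11) & 0x1fffff = 1449867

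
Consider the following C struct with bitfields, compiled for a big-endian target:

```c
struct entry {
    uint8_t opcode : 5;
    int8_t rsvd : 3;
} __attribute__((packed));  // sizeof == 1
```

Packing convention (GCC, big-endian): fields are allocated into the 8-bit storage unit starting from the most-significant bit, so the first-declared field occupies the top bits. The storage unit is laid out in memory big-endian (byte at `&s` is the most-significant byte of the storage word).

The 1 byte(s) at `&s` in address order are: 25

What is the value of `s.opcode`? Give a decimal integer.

4

[0]=0x25 (big-endian) → word 0x25
opcode:5 @ bit 3 → (0x25>>3)&0x1f = 0x4  ←
rsvd:3 @ bit 0 → (0x25>>0)&0x7 = 0x5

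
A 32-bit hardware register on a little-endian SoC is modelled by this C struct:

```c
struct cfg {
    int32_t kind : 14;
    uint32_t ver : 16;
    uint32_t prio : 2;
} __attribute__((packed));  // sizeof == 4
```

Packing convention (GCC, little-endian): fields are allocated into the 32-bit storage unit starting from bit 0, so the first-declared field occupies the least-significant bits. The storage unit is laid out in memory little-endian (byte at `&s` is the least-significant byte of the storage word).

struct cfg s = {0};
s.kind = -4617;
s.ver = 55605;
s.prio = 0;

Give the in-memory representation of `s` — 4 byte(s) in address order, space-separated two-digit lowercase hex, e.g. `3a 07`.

kind:14 = -4617 → 0x2df7 << 0 → word 0x00002df7
ver:16 = 55605 → 0xd935 << 14 → word 0x364d6df7
prio:2 = 0 → 0x0 << 30 → word 0x364d6df7
word = 0x364d6df7 → little-endian bytes:
  [0]=0xf7  [1]=0x6d  [2]=0x4d  [3]=0x36

f7 6d 4d 36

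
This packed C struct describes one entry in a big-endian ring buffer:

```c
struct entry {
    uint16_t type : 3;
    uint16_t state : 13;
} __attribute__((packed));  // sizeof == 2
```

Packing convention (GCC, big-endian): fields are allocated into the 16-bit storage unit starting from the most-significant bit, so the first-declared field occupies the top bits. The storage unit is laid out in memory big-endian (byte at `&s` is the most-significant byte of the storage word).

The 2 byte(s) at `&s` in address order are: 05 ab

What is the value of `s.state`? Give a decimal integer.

1451

[0]=0x05 [1]=0xab (big-endian) → word 0x05ab
type [13+:3] = (word>>13) & 0x7 = 0
state [0+:13] = (word>>0) & 0x1fff = 1451  ←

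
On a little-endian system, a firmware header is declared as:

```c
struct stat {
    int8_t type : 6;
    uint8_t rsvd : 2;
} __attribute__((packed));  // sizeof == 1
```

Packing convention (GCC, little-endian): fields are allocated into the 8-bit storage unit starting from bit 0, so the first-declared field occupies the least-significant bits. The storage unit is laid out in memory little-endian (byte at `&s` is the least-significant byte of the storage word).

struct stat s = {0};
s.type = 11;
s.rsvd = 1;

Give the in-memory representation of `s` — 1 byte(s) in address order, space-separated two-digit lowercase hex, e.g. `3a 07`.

4b

type:6 = 11 → 0xb << 0 → word 0x0b
rsvd:2 = 1 → 0x1 << 6 → word 0x4b
word = 0x4b → little-endian bytes:
  [0]=0x4b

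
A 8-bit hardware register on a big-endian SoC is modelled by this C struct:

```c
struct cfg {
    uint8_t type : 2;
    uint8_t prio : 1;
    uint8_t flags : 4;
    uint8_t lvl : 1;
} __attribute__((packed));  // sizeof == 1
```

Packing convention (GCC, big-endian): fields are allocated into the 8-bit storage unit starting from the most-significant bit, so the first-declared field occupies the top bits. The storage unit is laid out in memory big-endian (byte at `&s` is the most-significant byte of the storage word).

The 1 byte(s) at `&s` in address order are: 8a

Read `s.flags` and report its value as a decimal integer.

[0]=0x8a (big-endian) → word 0x8a
type [6+:2] = (word>>6) & 0x3 = 2
prio [5+:1] = (word>>5) & 0x1 = 0
flags [1+:4] = (word>>1) & 0xf = 5  ←
lvl [0+:1] = (word>>0) & 0x1 = 0

5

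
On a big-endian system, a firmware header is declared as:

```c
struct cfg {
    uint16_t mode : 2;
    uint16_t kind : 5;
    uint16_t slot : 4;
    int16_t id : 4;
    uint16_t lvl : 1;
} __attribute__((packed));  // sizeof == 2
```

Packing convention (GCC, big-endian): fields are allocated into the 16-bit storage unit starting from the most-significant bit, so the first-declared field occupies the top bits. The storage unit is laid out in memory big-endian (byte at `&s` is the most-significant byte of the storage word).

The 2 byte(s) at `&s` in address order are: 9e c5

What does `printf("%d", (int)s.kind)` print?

[0]=0x9e [1]=0xc5 (big-endian) → word 0x9ec5
mode:2 @ bit 14 → (0x9ec5>>14)&0x3 = 0x2
kind:5 @ bit 9 → (0x9ec5>>9)&0x1f = 0xf  ←
slot:4 @ bit 5 → (0x9ec5>>5)&0xf = 0x6
id:4 @ bit 1 → (0x9ec5>>1)&0xf = 0x2
lvl:1 @ bit 0 → (0x9ec5>>0)&0x1 = 0x1

15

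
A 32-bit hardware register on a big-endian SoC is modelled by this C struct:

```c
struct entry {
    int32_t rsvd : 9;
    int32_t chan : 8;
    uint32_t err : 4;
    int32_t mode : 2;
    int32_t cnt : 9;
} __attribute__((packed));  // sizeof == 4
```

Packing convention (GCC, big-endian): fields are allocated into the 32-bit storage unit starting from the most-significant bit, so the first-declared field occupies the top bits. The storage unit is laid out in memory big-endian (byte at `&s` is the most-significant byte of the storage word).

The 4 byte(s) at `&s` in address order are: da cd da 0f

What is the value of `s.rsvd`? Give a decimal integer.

-75

[0]=0xda [1]=0xcd [2]=0xda [3]=0x0f (big-endian) → word 0xdacdda0f
rsvd:9 @ bit 23 → (0xdacdda0f>>23)&0x1ff = 0x1b5  ←
chan:8 @ bit 15 → (0xdacdda0f>>15)&0xff = 0x9b
err:4 @ bit 11 → (0xdacdda0f>>11)&0xf = 0xb
mode:2 @ bit 9 → (0xdacdda0f>>9)&0x3 = 0x1
cnt:9 @ bit 0 → (0xdacdda0f>>0)&0x1ff = 0xf
rsvd signed 9b, MSB=1: 437 - 512 = -75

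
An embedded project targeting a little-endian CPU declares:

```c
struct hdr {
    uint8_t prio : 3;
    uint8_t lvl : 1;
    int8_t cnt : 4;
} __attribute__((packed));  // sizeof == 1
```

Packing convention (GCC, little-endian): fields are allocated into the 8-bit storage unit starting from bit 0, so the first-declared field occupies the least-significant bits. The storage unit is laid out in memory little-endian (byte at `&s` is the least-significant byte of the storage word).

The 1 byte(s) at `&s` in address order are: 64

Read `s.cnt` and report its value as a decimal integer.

6

[0]=0x64 (little-endian) → word 0x64
prio [0+:3] = (word>>0) & 0x7 = 4
lvl [3+:1] = (word>>3) & 0x1 = 0
cnt [4+:4] = (word>>4) & 0xf = 6  ←
cnt signed 4b, MSB=0: value = 6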